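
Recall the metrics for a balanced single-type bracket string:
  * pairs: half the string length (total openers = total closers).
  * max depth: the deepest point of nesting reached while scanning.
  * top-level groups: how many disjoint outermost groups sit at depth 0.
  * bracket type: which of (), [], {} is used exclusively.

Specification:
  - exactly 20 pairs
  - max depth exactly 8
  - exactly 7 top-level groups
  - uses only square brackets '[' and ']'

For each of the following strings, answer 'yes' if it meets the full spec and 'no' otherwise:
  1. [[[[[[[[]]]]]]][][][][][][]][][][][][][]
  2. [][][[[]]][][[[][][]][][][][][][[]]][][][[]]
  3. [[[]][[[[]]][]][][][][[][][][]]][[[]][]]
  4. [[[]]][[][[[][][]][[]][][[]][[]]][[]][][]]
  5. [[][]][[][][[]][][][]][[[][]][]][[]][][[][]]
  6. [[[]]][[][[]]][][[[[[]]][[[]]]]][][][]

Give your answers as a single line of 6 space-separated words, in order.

Answer: yes no no no no no

Derivation:
String 1 '[[[[[[[[]]]]]]][][][][][][]][][][][][][]': depth seq [1 2 3 4 5 6 7 8 7 6 5 4 3 2 1 2 1 2 1 2 1 2 1 2 1 2 1 0 1 0 1 0 1 0 1 0 1 0 1 0]
  -> pairs=20 depth=8 groups=7 -> yes
String 2 '[][][[[]]][][[[][][]][][][][][][[]]][][][[]]': depth seq [1 0 1 0 1 2 3 2 1 0 1 0 1 2 3 2 3 2 3 2 1 2 1 2 1 2 1 2 1 2 1 2 3 2 1 0 1 0 1 0 1 2 1 0]
  -> pairs=22 depth=3 groups=8 -> no
String 3 '[[[]][[[[]]][]][][][][[][][][]]][[[]][]]': depth seq [1 2 3 2 1 2 3 4 5 4 3 2 3 2 1 2 1 2 1 2 1 2 3 2 3 2 3 2 3 2 1 0 1 2 3 2 1 2 1 0]
  -> pairs=20 depth=5 groups=2 -> no
String 4 '[[[]]][[][[[][][]][[]][][[]][[]]][[]][][]]': depth seq [1 2 3 2 1 0 1 2 1 2 3 4 3 4 3 4 3 2 3 4 3 2 3 2 3 4 3 2 3 4 3 2 1 2 3 2 1 2 1 2 1 0]
  -> pairs=21 depth=4 groups=2 -> no
String 5 '[[][]][[][][[]][][][]][[[][]][]][[]][][[][]]': depth seq [1 2 1 2 1 0 1 2 1 2 1 2 3 2 1 2 1 2 1 2 1 0 1 2 3 2 3 2 1 2 1 0 1 2 1 0 1 0 1 2 1 2 1 0]
  -> pairs=22 depth=3 groups=6 -> no
String 6 '[[[]]][[][[]]][][[[[[]]][[[]]]]][][][]': depth seq [1 2 3 2 1 0 1 2 1 2 3 2 1 0 1 0 1 2 3 4 5 4 3 2 3 4 5 4 3 2 1 0 1 0 1 0 1 0]
  -> pairs=19 depth=5 groups=7 -> no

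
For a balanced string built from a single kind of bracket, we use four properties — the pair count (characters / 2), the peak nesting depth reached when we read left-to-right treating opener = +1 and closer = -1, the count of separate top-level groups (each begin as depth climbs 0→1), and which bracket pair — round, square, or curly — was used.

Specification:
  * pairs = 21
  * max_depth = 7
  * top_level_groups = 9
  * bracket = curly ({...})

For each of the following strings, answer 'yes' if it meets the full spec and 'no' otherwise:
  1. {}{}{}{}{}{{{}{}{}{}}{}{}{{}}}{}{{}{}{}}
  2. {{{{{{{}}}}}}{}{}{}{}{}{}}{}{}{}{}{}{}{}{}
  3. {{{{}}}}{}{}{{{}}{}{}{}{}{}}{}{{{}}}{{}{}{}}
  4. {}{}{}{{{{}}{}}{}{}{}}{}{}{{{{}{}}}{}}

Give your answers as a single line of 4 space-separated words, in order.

Answer: no yes no no

Derivation:
String 1 '{}{}{}{}{}{{{}{}{}{}}{}{}{{}}}{}{{}{}{}}': depth seq [1 0 1 0 1 0 1 0 1 0 1 2 3 2 3 2 3 2 3 2 1 2 1 2 1 2 3 2 1 0 1 0 1 2 1 2 1 2 1 0]
  -> pairs=20 depth=3 groups=8 -> no
String 2 '{{{{{{{}}}}}}{}{}{}{}{}{}}{}{}{}{}{}{}{}{}': depth seq [1 2 3 4 5 6 7 6 5 4 3 2 1 2 1 2 1 2 1 2 1 2 1 2 1 0 1 0 1 0 1 0 1 0 1 0 1 0 1 0 1 0]
  -> pairs=21 depth=7 groups=9 -> yes
String 3 '{{{{}}}}{}{}{{{}}{}{}{}{}{}}{}{{{}}}{{}{}{}}': depth seq [1 2 3 4 3 2 1 0 1 0 1 0 1 2 3 2 1 2 1 2 1 2 1 2 1 2 1 0 1 0 1 2 3 2 1 0 1 2 1 2 1 2 1 0]
  -> pairs=22 depth=4 groups=7 -> no
String 4 '{}{}{}{{{{}}{}}{}{}{}}{}{}{{{{}{}}}{}}': depth seq [1 0 1 0 1 0 1 2 3 4 3 2 3 2 1 2 1 2 1 2 1 0 1 0 1 0 1 2 3 4 3 4 3 2 1 2 1 0]
  -> pairs=19 depth=4 groups=7 -> no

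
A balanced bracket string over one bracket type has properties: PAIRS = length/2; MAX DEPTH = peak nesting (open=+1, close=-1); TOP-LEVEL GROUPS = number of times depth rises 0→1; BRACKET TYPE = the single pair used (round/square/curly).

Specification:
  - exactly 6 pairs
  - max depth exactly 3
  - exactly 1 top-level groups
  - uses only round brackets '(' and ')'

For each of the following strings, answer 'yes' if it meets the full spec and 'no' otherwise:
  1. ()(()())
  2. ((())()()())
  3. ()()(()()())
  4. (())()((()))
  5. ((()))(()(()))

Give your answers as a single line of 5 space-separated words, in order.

Answer: no yes no no no

Derivation:
String 1 '()(()())': depth seq [1 0 1 2 1 2 1 0]
  -> pairs=4 depth=2 groups=2 -> no
String 2 '((())()()())': depth seq [1 2 3 2 1 2 1 2 1 2 1 0]
  -> pairs=6 depth=3 groups=1 -> yes
String 3 '()()(()()())': depth seq [1 0 1 0 1 2 1 2 1 2 1 0]
  -> pairs=6 depth=2 groups=3 -> no
String 4 '(())()((()))': depth seq [1 2 1 0 1 0 1 2 3 2 1 0]
  -> pairs=6 depth=3 groups=3 -> no
String 5 '((()))(()(()))': depth seq [1 2 3 2 1 0 1 2 1 2 3 2 1 0]
  -> pairs=7 depth=3 groups=2 -> no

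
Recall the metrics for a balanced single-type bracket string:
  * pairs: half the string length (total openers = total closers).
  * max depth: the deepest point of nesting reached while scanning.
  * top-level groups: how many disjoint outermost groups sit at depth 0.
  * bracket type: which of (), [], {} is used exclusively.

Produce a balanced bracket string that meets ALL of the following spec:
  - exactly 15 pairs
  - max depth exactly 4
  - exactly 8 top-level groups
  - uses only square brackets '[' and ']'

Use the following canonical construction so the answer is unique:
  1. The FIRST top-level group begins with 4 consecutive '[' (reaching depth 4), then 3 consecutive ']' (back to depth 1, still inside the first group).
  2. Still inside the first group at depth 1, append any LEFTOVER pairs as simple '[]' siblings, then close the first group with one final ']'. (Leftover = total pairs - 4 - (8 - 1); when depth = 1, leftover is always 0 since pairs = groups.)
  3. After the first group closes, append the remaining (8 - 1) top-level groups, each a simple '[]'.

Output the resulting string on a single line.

Answer: [[[[]]][][][][]][][][][][][][]

Derivation:
Spec: pairs=15 depth=4 groups=8
Leftover pairs = 15 - 4 - (8-1) = 4
First group: deep chain of depth 4 + 4 sibling pairs
Remaining 7 groups: simple '[]' each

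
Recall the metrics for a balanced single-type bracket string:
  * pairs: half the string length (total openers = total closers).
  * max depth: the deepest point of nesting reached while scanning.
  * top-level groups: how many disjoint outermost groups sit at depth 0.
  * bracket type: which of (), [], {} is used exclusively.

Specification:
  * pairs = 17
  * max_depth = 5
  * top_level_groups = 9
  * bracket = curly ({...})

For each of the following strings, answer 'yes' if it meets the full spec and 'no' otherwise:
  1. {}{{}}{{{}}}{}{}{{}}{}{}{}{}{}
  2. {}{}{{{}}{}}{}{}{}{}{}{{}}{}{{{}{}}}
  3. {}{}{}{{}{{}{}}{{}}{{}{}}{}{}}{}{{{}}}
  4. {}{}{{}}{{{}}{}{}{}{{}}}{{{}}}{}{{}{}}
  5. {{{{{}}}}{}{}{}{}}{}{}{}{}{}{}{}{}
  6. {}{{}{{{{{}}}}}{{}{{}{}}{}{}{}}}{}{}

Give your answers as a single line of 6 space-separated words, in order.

String 1 '{}{{}}{{{}}}{}{}{{}}{}{}{}{}{}': depth seq [1 0 1 2 1 0 1 2 3 2 1 0 1 0 1 0 1 2 1 0 1 0 1 0 1 0 1 0 1 0]
  -> pairs=15 depth=3 groups=11 -> no
String 2 '{}{}{{{}}{}}{}{}{}{}{}{{}}{}{{{}{}}}': depth seq [1 0 1 0 1 2 3 2 1 2 1 0 1 0 1 0 1 0 1 0 1 0 1 2 1 0 1 0 1 2 3 2 3 2 1 0]
  -> pairs=18 depth=3 groups=11 -> no
String 3 '{}{}{}{{}{{}{}}{{}}{{}{}}{}{}}{}{{{}}}': depth seq [1 0 1 0 1 0 1 2 1 2 3 2 3 2 1 2 3 2 1 2 3 2 3 2 1 2 1 2 1 0 1 0 1 2 3 2 1 0]
  -> pairs=19 depth=3 groups=6 -> no
String 4 '{}{}{{}}{{{}}{}{}{}{{}}}{{{}}}{}{{}{}}': depth seq [1 0 1 0 1 2 1 0 1 2 3 2 1 2 1 2 1 2 1 2 3 2 1 0 1 2 3 2 1 0 1 0 1 2 1 2 1 0]
  -> pairs=19 depth=3 groups=7 -> no
String 5 '{{{{{}}}}{}{}{}{}}{}{}{}{}{}{}{}{}': depth seq [1 2 3 4 5 4 3 2 1 2 1 2 1 2 1 2 1 0 1 0 1 0 1 0 1 0 1 0 1 0 1 0 1 0]
  -> pairs=17 depth=5 groups=9 -> yes
String 6 '{}{{}{{{{{}}}}}{{}{{}{}}{}{}{}}}{}{}': depth seq [1 0 1 2 1 2 3 4 5 6 5 4 3 2 1 2 3 2 3 4 3 4 3 2 3 2 3 2 3 2 1 0 1 0 1 0]
  -> pairs=18 depth=6 groups=4 -> no

Answer: no no no no yes no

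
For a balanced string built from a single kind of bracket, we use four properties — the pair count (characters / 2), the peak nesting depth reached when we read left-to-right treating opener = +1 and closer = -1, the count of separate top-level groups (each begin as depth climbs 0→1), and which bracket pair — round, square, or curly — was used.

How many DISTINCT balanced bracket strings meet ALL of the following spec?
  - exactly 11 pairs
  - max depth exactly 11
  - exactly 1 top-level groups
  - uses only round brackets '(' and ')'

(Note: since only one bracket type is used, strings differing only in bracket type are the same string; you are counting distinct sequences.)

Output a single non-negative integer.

Spec: pairs=11 depth=11 groups=1
Count(depth <= 11) = 16796
Count(depth <= 10) = 16795
Count(depth == 11) = 16796 - 16795 = 1

Answer: 1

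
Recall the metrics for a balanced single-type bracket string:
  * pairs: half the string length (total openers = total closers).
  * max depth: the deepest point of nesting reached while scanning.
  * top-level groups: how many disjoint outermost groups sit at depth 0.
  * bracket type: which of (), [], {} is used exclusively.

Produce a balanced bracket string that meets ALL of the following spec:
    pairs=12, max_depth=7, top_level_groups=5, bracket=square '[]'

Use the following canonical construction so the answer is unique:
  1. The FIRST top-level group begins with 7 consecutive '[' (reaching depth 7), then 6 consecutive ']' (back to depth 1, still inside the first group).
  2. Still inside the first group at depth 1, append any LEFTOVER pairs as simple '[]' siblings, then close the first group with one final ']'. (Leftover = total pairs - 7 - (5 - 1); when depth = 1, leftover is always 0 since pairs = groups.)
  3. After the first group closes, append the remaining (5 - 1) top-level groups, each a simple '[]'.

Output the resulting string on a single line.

Answer: [[[[[[[]]]]]][]][][][][]

Derivation:
Spec: pairs=12 depth=7 groups=5
Leftover pairs = 12 - 7 - (5-1) = 1
First group: deep chain of depth 7 + 1 sibling pairs
Remaining 4 groups: simple '[]' each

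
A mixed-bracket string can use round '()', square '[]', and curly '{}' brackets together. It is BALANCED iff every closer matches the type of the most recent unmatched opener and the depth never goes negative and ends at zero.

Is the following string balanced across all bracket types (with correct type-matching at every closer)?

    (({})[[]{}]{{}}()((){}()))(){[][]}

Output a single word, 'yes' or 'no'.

pos 0: push '('; stack = (
pos 1: push '('; stack = ((
pos 2: push '{'; stack = (({
pos 3: '}' matches '{'; pop; stack = ((
pos 4: ')' matches '('; pop; stack = (
pos 5: push '['; stack = ([
pos 6: push '['; stack = ([[
pos 7: ']' matches '['; pop; stack = ([
pos 8: push '{'; stack = ([{
pos 9: '}' matches '{'; pop; stack = ([
pos 10: ']' matches '['; pop; stack = (
pos 11: push '{'; stack = ({
pos 12: push '{'; stack = ({{
pos 13: '}' matches '{'; pop; stack = ({
pos 14: '}' matches '{'; pop; stack = (
pos 15: push '('; stack = ((
pos 16: ')' matches '('; pop; stack = (
pos 17: push '('; stack = ((
pos 18: push '('; stack = (((
pos 19: ')' matches '('; pop; stack = ((
pos 20: push '{'; stack = (({
pos 21: '}' matches '{'; pop; stack = ((
pos 22: push '('; stack = (((
pos 23: ')' matches '('; pop; stack = ((
pos 24: ')' matches '('; pop; stack = (
pos 25: ')' matches '('; pop; stack = (empty)
pos 26: push '('; stack = (
pos 27: ')' matches '('; pop; stack = (empty)
pos 28: push '{'; stack = {
pos 29: push '['; stack = {[
pos 30: ']' matches '['; pop; stack = {
pos 31: push '['; stack = {[
pos 32: ']' matches '['; pop; stack = {
pos 33: '}' matches '{'; pop; stack = (empty)
end: stack empty → VALID
Verdict: properly nested → yes

Answer: yes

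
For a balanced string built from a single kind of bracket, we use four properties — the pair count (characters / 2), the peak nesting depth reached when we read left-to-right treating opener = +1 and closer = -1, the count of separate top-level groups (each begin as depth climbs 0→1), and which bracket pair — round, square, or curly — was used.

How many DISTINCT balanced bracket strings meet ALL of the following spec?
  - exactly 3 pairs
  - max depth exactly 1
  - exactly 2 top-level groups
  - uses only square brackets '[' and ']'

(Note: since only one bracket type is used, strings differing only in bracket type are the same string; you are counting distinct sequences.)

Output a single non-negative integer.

Answer: 0

Derivation:
Spec: pairs=3 depth=1 groups=2
Count(depth <= 1) = 0
Count(depth <= 0) = 0
Count(depth == 1) = 0 - 0 = 0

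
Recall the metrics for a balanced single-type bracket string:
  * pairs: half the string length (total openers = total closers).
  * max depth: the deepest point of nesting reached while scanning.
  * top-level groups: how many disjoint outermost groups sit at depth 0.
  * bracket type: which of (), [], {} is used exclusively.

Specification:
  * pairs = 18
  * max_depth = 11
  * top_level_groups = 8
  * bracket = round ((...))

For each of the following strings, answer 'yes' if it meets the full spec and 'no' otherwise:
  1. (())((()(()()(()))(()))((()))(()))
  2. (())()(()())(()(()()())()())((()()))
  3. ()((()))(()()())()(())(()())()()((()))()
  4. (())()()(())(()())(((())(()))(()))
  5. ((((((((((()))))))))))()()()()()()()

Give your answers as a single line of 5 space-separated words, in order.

Answer: no no no no yes

Derivation:
String 1 '(())((()(()()(()))(()))((()))(()))': depth seq [1 2 1 0 1 2 3 2 3 4 3 4 3 4 5 4 3 2 3 4 3 2 1 2 3 4 3 2 1 2 3 2 1 0]
  -> pairs=17 depth=5 groups=2 -> no
String 2 '(())()(()())(()(()()())()())((()()))': depth seq [1 2 1 0 1 0 1 2 1 2 1 0 1 2 1 2 3 2 3 2 3 2 1 2 1 2 1 0 1 2 3 2 3 2 1 0]
  -> pairs=18 depth=3 groups=5 -> no
String 3 '()((()))(()()())()(())(()())()()((()))()': depth seq [1 0 1 2 3 2 1 0 1 2 1 2 1 2 1 0 1 0 1 2 1 0 1 2 1 2 1 0 1 0 1 0 1 2 3 2 1 0 1 0]
  -> pairs=20 depth=3 groups=10 -> no
String 4 '(())()()(())(()())(((())(()))(()))': depth seq [1 2 1 0 1 0 1 0 1 2 1 0 1 2 1 2 1 0 1 2 3 4 3 2 3 4 3 2 1 2 3 2 1 0]
  -> pairs=17 depth=4 groups=6 -> no
String 5 '((((((((((()))))))))))()()()()()()()': depth seq [1 2 3 4 5 6 7 8 9 10 11 10 9 8 7 6 5 4 3 2 1 0 1 0 1 0 1 0 1 0 1 0 1 0 1 0]
  -> pairs=18 depth=11 groups=8 -> yes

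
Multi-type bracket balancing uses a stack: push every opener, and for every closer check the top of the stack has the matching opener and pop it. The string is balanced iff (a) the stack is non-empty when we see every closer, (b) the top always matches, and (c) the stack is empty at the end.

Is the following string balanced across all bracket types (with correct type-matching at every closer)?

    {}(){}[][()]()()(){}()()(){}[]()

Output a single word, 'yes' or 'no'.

pos 0: push '{'; stack = {
pos 1: '}' matches '{'; pop; stack = (empty)
pos 2: push '('; stack = (
pos 3: ')' matches '('; pop; stack = (empty)
pos 4: push '{'; stack = {
pos 5: '}' matches '{'; pop; stack = (empty)
pos 6: push '['; stack = [
pos 7: ']' matches '['; pop; stack = (empty)
pos 8: push '['; stack = [
pos 9: push '('; stack = [(
pos 10: ')' matches '('; pop; stack = [
pos 11: ']' matches '['; pop; stack = (empty)
pos 12: push '('; stack = (
pos 13: ')' matches '('; pop; stack = (empty)
pos 14: push '('; stack = (
pos 15: ')' matches '('; pop; stack = (empty)
pos 16: push '('; stack = (
pos 17: ')' matches '('; pop; stack = (empty)
pos 18: push '{'; stack = {
pos 19: '}' matches '{'; pop; stack = (empty)
pos 20: push '('; stack = (
pos 21: ')' matches '('; pop; stack = (empty)
pos 22: push '('; stack = (
pos 23: ')' matches '('; pop; stack = (empty)
pos 24: push '('; stack = (
pos 25: ')' matches '('; pop; stack = (empty)
pos 26: push '{'; stack = {
pos 27: '}' matches '{'; pop; stack = (empty)
pos 28: push '['; stack = [
pos 29: ']' matches '['; pop; stack = (empty)
pos 30: push '('; stack = (
pos 31: ')' matches '('; pop; stack = (empty)
end: stack empty → VALID
Verdict: properly nested → yes

Answer: yes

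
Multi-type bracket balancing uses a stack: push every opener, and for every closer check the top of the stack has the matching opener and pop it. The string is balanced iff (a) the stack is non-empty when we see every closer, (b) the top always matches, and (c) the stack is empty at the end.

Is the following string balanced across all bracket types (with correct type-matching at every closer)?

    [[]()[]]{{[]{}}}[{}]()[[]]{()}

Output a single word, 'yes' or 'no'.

pos 0: push '['; stack = [
pos 1: push '['; stack = [[
pos 2: ']' matches '['; pop; stack = [
pos 3: push '('; stack = [(
pos 4: ')' matches '('; pop; stack = [
pos 5: push '['; stack = [[
pos 6: ']' matches '['; pop; stack = [
pos 7: ']' matches '['; pop; stack = (empty)
pos 8: push '{'; stack = {
pos 9: push '{'; stack = {{
pos 10: push '['; stack = {{[
pos 11: ']' matches '['; pop; stack = {{
pos 12: push '{'; stack = {{{
pos 13: '}' matches '{'; pop; stack = {{
pos 14: '}' matches '{'; pop; stack = {
pos 15: '}' matches '{'; pop; stack = (empty)
pos 16: push '['; stack = [
pos 17: push '{'; stack = [{
pos 18: '}' matches '{'; pop; stack = [
pos 19: ']' matches '['; pop; stack = (empty)
pos 20: push '('; stack = (
pos 21: ')' matches '('; pop; stack = (empty)
pos 22: push '['; stack = [
pos 23: push '['; stack = [[
pos 24: ']' matches '['; pop; stack = [
pos 25: ']' matches '['; pop; stack = (empty)
pos 26: push '{'; stack = {
pos 27: push '('; stack = {(
pos 28: ')' matches '('; pop; stack = {
pos 29: '}' matches '{'; pop; stack = (empty)
end: stack empty → VALID
Verdict: properly nested → yes

Answer: yes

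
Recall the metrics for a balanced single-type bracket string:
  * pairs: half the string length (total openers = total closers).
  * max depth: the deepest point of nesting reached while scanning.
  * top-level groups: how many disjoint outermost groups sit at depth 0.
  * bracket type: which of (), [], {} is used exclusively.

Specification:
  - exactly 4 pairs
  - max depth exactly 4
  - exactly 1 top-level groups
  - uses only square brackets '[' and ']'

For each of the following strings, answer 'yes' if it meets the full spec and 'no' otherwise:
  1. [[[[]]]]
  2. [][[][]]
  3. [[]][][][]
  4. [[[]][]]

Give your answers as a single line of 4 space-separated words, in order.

String 1 '[[[[]]]]': depth seq [1 2 3 4 3 2 1 0]
  -> pairs=4 depth=4 groups=1 -> yes
String 2 '[][[][]]': depth seq [1 0 1 2 1 2 1 0]
  -> pairs=4 depth=2 groups=2 -> no
String 3 '[[]][][][]': depth seq [1 2 1 0 1 0 1 0 1 0]
  -> pairs=5 depth=2 groups=4 -> no
String 4 '[[[]][]]': depth seq [1 2 3 2 1 2 1 0]
  -> pairs=4 depth=3 groups=1 -> no

Answer: yes no no no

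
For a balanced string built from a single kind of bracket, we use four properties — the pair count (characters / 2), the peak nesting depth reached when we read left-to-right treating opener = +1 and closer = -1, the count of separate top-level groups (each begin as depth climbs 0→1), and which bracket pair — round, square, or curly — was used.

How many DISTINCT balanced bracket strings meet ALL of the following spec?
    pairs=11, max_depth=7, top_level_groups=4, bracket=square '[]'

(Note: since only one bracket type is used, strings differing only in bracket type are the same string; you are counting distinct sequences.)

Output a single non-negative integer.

Answer: 56

Derivation:
Spec: pairs=11 depth=7 groups=4
Count(depth <= 7) = 7068
Count(depth <= 6) = 7012
Count(depth == 7) = 7068 - 7012 = 56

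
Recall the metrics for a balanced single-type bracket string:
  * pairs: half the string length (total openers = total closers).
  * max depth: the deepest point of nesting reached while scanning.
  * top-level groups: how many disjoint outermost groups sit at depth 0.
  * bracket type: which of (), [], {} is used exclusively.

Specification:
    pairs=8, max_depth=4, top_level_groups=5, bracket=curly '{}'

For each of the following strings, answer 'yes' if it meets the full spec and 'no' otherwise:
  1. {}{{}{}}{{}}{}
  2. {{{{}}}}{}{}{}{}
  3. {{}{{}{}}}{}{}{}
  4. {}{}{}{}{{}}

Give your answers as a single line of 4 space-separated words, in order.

Answer: no yes no no

Derivation:
String 1 '{}{{}{}}{{}}{}': depth seq [1 0 1 2 1 2 1 0 1 2 1 0 1 0]
  -> pairs=7 depth=2 groups=4 -> no
String 2 '{{{{}}}}{}{}{}{}': depth seq [1 2 3 4 3 2 1 0 1 0 1 0 1 0 1 0]
  -> pairs=8 depth=4 groups=5 -> yes
String 3 '{{}{{}{}}}{}{}{}': depth seq [1 2 1 2 3 2 3 2 1 0 1 0 1 0 1 0]
  -> pairs=8 depth=3 groups=4 -> no
String 4 '{}{}{}{}{{}}': depth seq [1 0 1 0 1 0 1 0 1 2 1 0]
  -> pairs=6 depth=2 groups=5 -> no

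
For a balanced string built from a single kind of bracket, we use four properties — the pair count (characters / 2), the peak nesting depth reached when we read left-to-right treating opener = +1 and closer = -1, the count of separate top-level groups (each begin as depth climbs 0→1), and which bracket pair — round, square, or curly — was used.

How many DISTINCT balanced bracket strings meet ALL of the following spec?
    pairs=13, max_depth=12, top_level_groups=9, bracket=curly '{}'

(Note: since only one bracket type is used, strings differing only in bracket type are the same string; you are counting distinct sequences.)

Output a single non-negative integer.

Spec: pairs=13 depth=12 groups=9
Count(depth <= 12) = 1260
Count(depth <= 11) = 1260
Count(depth == 12) = 1260 - 1260 = 0

Answer: 0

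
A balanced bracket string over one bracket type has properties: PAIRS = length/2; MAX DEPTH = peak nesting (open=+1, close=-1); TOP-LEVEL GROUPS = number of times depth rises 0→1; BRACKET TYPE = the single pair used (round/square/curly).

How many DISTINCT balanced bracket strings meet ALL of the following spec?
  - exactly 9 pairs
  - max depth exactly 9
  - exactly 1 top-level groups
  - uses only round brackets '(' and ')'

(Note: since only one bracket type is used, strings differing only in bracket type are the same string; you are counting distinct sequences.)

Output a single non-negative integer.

Answer: 1

Derivation:
Spec: pairs=9 depth=9 groups=1
Count(depth <= 9) = 1430
Count(depth <= 8) = 1429
Count(depth == 9) = 1430 - 1429 = 1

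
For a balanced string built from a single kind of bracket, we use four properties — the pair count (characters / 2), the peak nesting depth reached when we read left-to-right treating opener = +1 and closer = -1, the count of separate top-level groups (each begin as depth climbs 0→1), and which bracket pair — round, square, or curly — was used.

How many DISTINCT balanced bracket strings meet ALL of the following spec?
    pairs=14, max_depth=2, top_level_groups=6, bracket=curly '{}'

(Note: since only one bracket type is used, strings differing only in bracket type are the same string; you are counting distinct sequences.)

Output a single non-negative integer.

Answer: 1287

Derivation:
Spec: pairs=14 depth=2 groups=6
Count(depth <= 2) = 1287
Count(depth <= 1) = 0
Count(depth == 2) = 1287 - 0 = 1287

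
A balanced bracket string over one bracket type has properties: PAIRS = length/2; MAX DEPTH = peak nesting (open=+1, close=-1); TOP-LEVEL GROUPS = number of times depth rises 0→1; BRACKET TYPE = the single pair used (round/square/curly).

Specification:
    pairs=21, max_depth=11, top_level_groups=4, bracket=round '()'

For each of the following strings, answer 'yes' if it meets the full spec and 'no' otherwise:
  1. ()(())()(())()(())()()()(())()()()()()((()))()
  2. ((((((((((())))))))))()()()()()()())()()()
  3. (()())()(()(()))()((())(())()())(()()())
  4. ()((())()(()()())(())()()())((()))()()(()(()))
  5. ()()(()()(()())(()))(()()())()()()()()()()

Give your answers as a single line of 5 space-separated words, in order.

String 1 '()(())()(())()(())()()()(())()()()()()((()))()': depth seq [1 0 1 2 1 0 1 0 1 2 1 0 1 0 1 2 1 0 1 0 1 0 1 0 1 2 1 0 1 0 1 0 1 0 1 0 1 0 1 2 3 2 1 0 1 0]
  -> pairs=23 depth=3 groups=17 -> no
String 2 '((((((((((())))))))))()()()()()()())()()()': depth seq [1 2 3 4 5 6 7 8 9 10 11 10 9 8 7 6 5 4 3 2 1 2 1 2 1 2 1 2 1 2 1 2 1 2 1 0 1 0 1 0 1 0]
  -> pairs=21 depth=11 groups=4 -> yes
String 3 '(()())()(()(()))()((())(())()())(()()())': depth seq [1 2 1 2 1 0 1 0 1 2 1 2 3 2 1 0 1 0 1 2 3 2 1 2 3 2 1 2 1 2 1 0 1 2 1 2 1 2 1 0]
  -> pairs=20 depth=3 groups=6 -> no
String 4 '()((())()(()()())(())()()())((()))()()(()(()))': depth seq [1 0 1 2 3 2 1 2 1 2 3 2 3 2 3 2 1 2 3 2 1 2 1 2 1 2 1 0 1 2 3 2 1 0 1 0 1 0 1 2 1 2 3 2 1 0]
  -> pairs=23 depth=3 groups=6 -> no
String 5 '()()(()()(()())(()))(()()())()()()()()()()': depth seq [1 0 1 0 1 2 1 2 1 2 3 2 3 2 1 2 3 2 1 0 1 2 1 2 1 2 1 0 1 0 1 0 1 0 1 0 1 0 1 0 1 0]
  -> pairs=21 depth=3 groups=11 -> no

Answer: no yes no no no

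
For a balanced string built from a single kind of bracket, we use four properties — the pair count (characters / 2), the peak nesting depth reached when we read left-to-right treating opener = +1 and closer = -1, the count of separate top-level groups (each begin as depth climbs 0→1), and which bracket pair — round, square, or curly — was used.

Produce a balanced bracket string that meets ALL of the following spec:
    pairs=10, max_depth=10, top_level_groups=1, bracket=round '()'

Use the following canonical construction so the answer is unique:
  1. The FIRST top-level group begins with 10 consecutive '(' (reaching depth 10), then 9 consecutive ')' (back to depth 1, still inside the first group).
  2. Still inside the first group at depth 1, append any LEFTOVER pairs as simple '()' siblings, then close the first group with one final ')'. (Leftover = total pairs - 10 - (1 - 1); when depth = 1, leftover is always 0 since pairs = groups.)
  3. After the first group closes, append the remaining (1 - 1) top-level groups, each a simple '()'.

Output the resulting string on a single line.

Answer: (((((((((())))))))))

Derivation:
Spec: pairs=10 depth=10 groups=1
Leftover pairs = 10 - 10 - (1-1) = 0
First group: deep chain of depth 10 + 0 sibling pairs
Remaining 0 groups: simple '()' each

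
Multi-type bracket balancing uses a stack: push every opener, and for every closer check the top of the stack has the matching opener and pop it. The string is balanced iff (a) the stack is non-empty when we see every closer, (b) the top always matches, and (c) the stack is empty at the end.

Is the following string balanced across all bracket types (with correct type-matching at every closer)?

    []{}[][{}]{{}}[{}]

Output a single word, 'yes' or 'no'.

Answer: yes

Derivation:
pos 0: push '['; stack = [
pos 1: ']' matches '['; pop; stack = (empty)
pos 2: push '{'; stack = {
pos 3: '}' matches '{'; pop; stack = (empty)
pos 4: push '['; stack = [
pos 5: ']' matches '['; pop; stack = (empty)
pos 6: push '['; stack = [
pos 7: push '{'; stack = [{
pos 8: '}' matches '{'; pop; stack = [
pos 9: ']' matches '['; pop; stack = (empty)
pos 10: push '{'; stack = {
pos 11: push '{'; stack = {{
pos 12: '}' matches '{'; pop; stack = {
pos 13: '}' matches '{'; pop; stack = (empty)
pos 14: push '['; stack = [
pos 15: push '{'; stack = [{
pos 16: '}' matches '{'; pop; stack = [
pos 17: ']' matches '['; pop; stack = (empty)
end: stack empty → VALID
Verdict: properly nested → yes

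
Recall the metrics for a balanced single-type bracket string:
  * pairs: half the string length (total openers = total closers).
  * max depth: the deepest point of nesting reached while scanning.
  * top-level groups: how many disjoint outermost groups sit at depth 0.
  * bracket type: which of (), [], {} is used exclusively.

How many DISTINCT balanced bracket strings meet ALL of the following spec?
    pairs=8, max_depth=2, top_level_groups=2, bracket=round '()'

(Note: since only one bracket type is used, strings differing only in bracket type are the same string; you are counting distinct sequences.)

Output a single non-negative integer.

Spec: pairs=8 depth=2 groups=2
Count(depth <= 2) = 7
Count(depth <= 1) = 0
Count(depth == 2) = 7 - 0 = 7

Answer: 7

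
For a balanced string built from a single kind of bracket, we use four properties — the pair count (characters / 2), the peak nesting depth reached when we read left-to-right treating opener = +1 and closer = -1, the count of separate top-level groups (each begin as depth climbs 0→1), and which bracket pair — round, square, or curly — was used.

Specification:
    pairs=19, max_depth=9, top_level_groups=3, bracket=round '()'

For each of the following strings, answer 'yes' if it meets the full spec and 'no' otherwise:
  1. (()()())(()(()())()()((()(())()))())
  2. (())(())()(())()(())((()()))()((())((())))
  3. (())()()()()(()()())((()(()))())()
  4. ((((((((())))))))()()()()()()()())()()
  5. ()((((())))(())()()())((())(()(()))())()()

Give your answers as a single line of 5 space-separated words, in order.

Answer: no no no yes no

Derivation:
String 1 '(()()())(()(()())()()((()(())()))())': depth seq [1 2 1 2 1 2 1 0 1 2 1 2 3 2 3 2 1 2 1 2 1 2 3 4 3 4 5 4 3 4 3 2 1 2 1 0]
  -> pairs=18 depth=5 groups=2 -> no
String 2 '(())(())()(())()(())((()()))()((())((())))': depth seq [1 2 1 0 1 2 1 0 1 0 1 2 1 0 1 0 1 2 1 0 1 2 3 2 3 2 1 0 1 0 1 2 3 2 1 2 3 4 3 2 1 0]
  -> pairs=21 depth=4 groups=9 -> no
String 3 '(())()()()()(()()())((()(()))())()': depth seq [1 2 1 0 1 0 1 0 1 0 1 0 1 2 1 2 1 2 1 0 1 2 3 2 3 4 3 2 1 2 1 0 1 0]
  -> pairs=17 depth=4 groups=8 -> no
String 4 '((((((((())))))))()()()()()()()())()()': depth seq [1 2 3 4 5 6 7 8 9 8 7 6 5 4 3 2 1 2 1 2 1 2 1 2 1 2 1 2 1 2 1 2 1 0 1 0 1 0]
  -> pairs=19 depth=9 groups=3 -> yes
String 5 '()((((())))(())()()())((())(()(()))())()()': depth seq [1 0 1 2 3 4 5 4 3 2 1 2 3 2 1 2 1 2 1 2 1 0 1 2 3 2 1 2 3 2 3 4 3 2 1 2 1 0 1 0 1 0]
  -> pairs=21 depth=5 groups=5 -> no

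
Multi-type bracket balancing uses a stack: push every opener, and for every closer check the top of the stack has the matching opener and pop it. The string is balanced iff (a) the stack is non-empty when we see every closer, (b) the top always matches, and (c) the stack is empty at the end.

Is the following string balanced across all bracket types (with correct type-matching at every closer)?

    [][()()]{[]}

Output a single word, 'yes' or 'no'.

pos 0: push '['; stack = [
pos 1: ']' matches '['; pop; stack = (empty)
pos 2: push '['; stack = [
pos 3: push '('; stack = [(
pos 4: ')' matches '('; pop; stack = [
pos 5: push '('; stack = [(
pos 6: ')' matches '('; pop; stack = [
pos 7: ']' matches '['; pop; stack = (empty)
pos 8: push '{'; stack = {
pos 9: push '['; stack = {[
pos 10: ']' matches '['; pop; stack = {
pos 11: '}' matches '{'; pop; stack = (empty)
end: stack empty → VALID
Verdict: properly nested → yes

Answer: yes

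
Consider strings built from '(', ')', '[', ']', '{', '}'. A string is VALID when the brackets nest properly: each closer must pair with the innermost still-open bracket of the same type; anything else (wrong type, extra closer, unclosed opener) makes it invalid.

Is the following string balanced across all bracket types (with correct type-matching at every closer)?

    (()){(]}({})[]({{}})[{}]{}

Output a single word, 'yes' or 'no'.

Answer: no

Derivation:
pos 0: push '('; stack = (
pos 1: push '('; stack = ((
pos 2: ')' matches '('; pop; stack = (
pos 3: ')' matches '('; pop; stack = (empty)
pos 4: push '{'; stack = {
pos 5: push '('; stack = {(
pos 6: saw closer ']' but top of stack is '(' (expected ')') → INVALID
Verdict: type mismatch at position 6: ']' closes '(' → no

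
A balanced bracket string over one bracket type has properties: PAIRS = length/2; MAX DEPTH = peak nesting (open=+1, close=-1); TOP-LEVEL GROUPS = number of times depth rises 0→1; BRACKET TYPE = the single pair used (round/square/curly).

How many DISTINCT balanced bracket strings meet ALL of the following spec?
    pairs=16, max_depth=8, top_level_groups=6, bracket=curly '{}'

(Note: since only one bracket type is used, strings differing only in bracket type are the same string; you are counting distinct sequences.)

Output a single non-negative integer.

Answer: 8844

Derivation:
Spec: pairs=16 depth=8 groups=6
Count(depth <= 8) = 1224279
Count(depth <= 7) = 1215435
Count(depth == 8) = 1224279 - 1215435 = 8844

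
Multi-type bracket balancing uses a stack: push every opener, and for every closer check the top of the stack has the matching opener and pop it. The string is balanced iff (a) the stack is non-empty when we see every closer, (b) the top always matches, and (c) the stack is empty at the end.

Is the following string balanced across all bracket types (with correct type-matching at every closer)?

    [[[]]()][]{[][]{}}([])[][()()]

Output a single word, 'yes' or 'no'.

Answer: yes

Derivation:
pos 0: push '['; stack = [
pos 1: push '['; stack = [[
pos 2: push '['; stack = [[[
pos 3: ']' matches '['; pop; stack = [[
pos 4: ']' matches '['; pop; stack = [
pos 5: push '('; stack = [(
pos 6: ')' matches '('; pop; stack = [
pos 7: ']' matches '['; pop; stack = (empty)
pos 8: push '['; stack = [
pos 9: ']' matches '['; pop; stack = (empty)
pos 10: push '{'; stack = {
pos 11: push '['; stack = {[
pos 12: ']' matches '['; pop; stack = {
pos 13: push '['; stack = {[
pos 14: ']' matches '['; pop; stack = {
pos 15: push '{'; stack = {{
pos 16: '}' matches '{'; pop; stack = {
pos 17: '}' matches '{'; pop; stack = (empty)
pos 18: push '('; stack = (
pos 19: push '['; stack = ([
pos 20: ']' matches '['; pop; stack = (
pos 21: ')' matches '('; pop; stack = (empty)
pos 22: push '['; stack = [
pos 23: ']' matches '['; pop; stack = (empty)
pos 24: push '['; stack = [
pos 25: push '('; stack = [(
pos 26: ')' matches '('; pop; stack = [
pos 27: push '('; stack = [(
pos 28: ')' matches '('; pop; stack = [
pos 29: ']' matches '['; pop; stack = (empty)
end: stack empty → VALID
Verdict: properly nested → yes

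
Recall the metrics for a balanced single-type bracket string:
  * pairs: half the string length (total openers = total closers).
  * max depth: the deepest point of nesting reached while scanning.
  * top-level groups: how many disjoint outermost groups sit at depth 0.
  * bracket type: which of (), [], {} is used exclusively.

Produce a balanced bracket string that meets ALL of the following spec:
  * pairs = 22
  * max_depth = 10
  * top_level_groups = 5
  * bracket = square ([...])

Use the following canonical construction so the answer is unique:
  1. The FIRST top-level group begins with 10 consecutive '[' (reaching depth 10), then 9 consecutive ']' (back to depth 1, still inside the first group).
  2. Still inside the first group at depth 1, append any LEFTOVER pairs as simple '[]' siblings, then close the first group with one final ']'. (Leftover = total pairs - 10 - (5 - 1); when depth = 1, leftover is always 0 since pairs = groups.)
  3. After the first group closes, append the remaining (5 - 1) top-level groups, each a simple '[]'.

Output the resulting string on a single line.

Spec: pairs=22 depth=10 groups=5
Leftover pairs = 22 - 10 - (5-1) = 8
First group: deep chain of depth 10 + 8 sibling pairs
Remaining 4 groups: simple '[]' each

Answer: [[[[[[[[[[]]]]]]]]][][][][][][][][]][][][][]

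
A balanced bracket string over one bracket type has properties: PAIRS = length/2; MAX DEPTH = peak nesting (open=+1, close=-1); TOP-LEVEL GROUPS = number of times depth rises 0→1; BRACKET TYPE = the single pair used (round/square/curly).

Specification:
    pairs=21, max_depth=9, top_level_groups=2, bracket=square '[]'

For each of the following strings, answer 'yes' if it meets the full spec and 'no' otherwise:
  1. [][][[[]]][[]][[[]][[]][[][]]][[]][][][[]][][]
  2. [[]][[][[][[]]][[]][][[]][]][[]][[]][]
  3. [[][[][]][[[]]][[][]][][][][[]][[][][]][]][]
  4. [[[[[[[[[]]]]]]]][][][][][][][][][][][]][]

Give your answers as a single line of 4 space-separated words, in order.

String 1 '[][][[[]]][[]][[[]][[]][[][]]][[]][][][[]][][]': depth seq [1 0 1 0 1 2 3 2 1 0 1 2 1 0 1 2 3 2 1 2 3 2 1 2 3 2 3 2 1 0 1 2 1 0 1 0 1 0 1 2 1 0 1 0 1 0]
  -> pairs=23 depth=3 groups=11 -> no
String 2 '[[]][[][[][[]]][[]][][[]][]][[]][[]][]': depth seq [1 2 1 0 1 2 1 2 3 2 3 4 3 2 1 2 3 2 1 2 1 2 3 2 1 2 1 0 1 2 1 0 1 2 1 0 1 0]
  -> pairs=19 depth=4 groups=5 -> no
String 3 '[[][[][]][[[]]][[][]][][][][[]][[][][]][]][]': depth seq [1 2 1 2 3 2 3 2 1 2 3 4 3 2 1 2 3 2 3 2 1 2 1 2 1 2 1 2 3 2 1 2 3 2 3 2 3 2 1 2 1 0 1 0]
  -> pairs=22 depth=4 groups=2 -> no
String 4 '[[[[[[[[[]]]]]]]][][][][][][][][][][][]][]': depth seq [1 2 3 4 5 6 7 8 9 8 7 6 5 4 3 2 1 2 1 2 1 2 1 2 1 2 1 2 1 2 1 2 1 2 1 2 1 2 1 0 1 0]
  -> pairs=21 depth=9 groups=2 -> yes

Answer: no no no yes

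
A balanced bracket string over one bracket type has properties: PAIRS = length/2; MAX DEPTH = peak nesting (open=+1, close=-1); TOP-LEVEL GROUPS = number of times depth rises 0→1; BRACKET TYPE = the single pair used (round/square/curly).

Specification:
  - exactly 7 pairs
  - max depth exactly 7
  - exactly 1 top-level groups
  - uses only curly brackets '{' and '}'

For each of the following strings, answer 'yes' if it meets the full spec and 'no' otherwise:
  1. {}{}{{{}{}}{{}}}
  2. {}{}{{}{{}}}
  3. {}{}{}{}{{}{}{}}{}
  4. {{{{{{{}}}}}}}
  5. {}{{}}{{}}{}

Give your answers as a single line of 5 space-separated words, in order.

String 1 '{}{}{{{}{}}{{}}}': depth seq [1 0 1 0 1 2 3 2 3 2 1 2 3 2 1 0]
  -> pairs=8 depth=3 groups=3 -> no
String 2 '{}{}{{}{{}}}': depth seq [1 0 1 0 1 2 1 2 3 2 1 0]
  -> pairs=6 depth=3 groups=3 -> no
String 3 '{}{}{}{}{{}{}{}}{}': depth seq [1 0 1 0 1 0 1 0 1 2 1 2 1 2 1 0 1 0]
  -> pairs=9 depth=2 groups=6 -> no
String 4 '{{{{{{{}}}}}}}': depth seq [1 2 3 4 5 6 7 6 5 4 3 2 1 0]
  -> pairs=7 depth=7 groups=1 -> yes
String 5 '{}{{}}{{}}{}': depth seq [1 0 1 2 1 0 1 2 1 0 1 0]
  -> pairs=6 depth=2 groups=4 -> no

Answer: no no no yes no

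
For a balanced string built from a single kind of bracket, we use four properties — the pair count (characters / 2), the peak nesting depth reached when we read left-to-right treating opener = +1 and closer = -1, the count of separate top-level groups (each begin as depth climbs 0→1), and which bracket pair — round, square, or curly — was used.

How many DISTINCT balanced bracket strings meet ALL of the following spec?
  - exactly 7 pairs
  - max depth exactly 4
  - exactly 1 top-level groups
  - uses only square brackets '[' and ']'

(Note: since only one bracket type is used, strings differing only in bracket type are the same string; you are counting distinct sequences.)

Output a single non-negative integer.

Answer: 57

Derivation:
Spec: pairs=7 depth=4 groups=1
Count(depth <= 4) = 89
Count(depth <= 3) = 32
Count(depth == 4) = 89 - 32 = 57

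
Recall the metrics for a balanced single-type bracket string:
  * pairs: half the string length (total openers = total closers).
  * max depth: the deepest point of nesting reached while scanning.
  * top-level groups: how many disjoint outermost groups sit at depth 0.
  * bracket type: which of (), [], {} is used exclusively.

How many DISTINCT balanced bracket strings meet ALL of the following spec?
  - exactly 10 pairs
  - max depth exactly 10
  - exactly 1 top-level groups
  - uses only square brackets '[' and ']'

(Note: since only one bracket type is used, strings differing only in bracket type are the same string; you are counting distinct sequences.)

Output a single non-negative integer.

Spec: pairs=10 depth=10 groups=1
Count(depth <= 10) = 4862
Count(depth <= 9) = 4861
Count(depth == 10) = 4862 - 4861 = 1

Answer: 1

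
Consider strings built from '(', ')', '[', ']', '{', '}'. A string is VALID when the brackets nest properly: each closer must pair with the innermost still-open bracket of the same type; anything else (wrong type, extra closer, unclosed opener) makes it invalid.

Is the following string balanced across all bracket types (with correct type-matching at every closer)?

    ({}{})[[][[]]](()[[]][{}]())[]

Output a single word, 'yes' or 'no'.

Answer: yes

Derivation:
pos 0: push '('; stack = (
pos 1: push '{'; stack = ({
pos 2: '}' matches '{'; pop; stack = (
pos 3: push '{'; stack = ({
pos 4: '}' matches '{'; pop; stack = (
pos 5: ')' matches '('; pop; stack = (empty)
pos 6: push '['; stack = [
pos 7: push '['; stack = [[
pos 8: ']' matches '['; pop; stack = [
pos 9: push '['; stack = [[
pos 10: push '['; stack = [[[
pos 11: ']' matches '['; pop; stack = [[
pos 12: ']' matches '['; pop; stack = [
pos 13: ']' matches '['; pop; stack = (empty)
pos 14: push '('; stack = (
pos 15: push '('; stack = ((
pos 16: ')' matches '('; pop; stack = (
pos 17: push '['; stack = ([
pos 18: push '['; stack = ([[
pos 19: ']' matches '['; pop; stack = ([
pos 20: ']' matches '['; pop; stack = (
pos 21: push '['; stack = ([
pos 22: push '{'; stack = ([{
pos 23: '}' matches '{'; pop; stack = ([
pos 24: ']' matches '['; pop; stack = (
pos 25: push '('; stack = ((
pos 26: ')' matches '('; pop; stack = (
pos 27: ')' matches '('; pop; stack = (empty)
pos 28: push '['; stack = [
pos 29: ']' matches '['; pop; stack = (empty)
end: stack empty → VALID
Verdict: properly nested → yes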